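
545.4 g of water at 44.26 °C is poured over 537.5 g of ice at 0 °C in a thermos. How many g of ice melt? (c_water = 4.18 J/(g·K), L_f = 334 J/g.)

Cooling the water to 0 °C releases 545.4×4.18×44.26 = 100903 J.
To melt every bit of ice: 537.5×334 = 179525 J.
Since 100903 < 179525 J, not all the ice melts; equilibrium is at 0 °C.
m_melt = 100903 / L_f = 302.1 g.

m_melted ≈ 302 g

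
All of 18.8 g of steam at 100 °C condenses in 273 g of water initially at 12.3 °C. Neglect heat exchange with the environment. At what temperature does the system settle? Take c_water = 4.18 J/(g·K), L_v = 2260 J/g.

Conservation of energy gives ΣQ = 0:
steam→water at 100 °C releases m L_v = 18.8·2260 = 42488
  condensate cools 100→T: 18.8·4.18·(T − 100) = 78.58(T − 100)
  water warms: 273·4.18·(T − 12.3) = 1141.1(T − 12.3)
1219.7 T = 42488 + 7858.4 + 14036 = 64382
T ≈ 52.78 °C, under the boiling point, so the assumption holds.

T_f ≈ 52.8 °C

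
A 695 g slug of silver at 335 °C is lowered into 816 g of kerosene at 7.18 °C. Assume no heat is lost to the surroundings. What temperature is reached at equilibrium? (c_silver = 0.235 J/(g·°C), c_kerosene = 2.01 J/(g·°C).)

Net heat exchanged in the isolated system is zero:
695*0.235*(T − 335) + 816*2.01*(T − 7.18) = 0
(163.32 + 1640.2) T = 163.32*335 + 1640.2*7.18
T = 66490 / 1803.5 = 36.9 °C

T_f ≈ 36.9 °C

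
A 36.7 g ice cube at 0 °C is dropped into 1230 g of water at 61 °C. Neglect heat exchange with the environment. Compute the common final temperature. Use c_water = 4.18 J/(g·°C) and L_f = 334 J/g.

T_f ≈ 56.9 °C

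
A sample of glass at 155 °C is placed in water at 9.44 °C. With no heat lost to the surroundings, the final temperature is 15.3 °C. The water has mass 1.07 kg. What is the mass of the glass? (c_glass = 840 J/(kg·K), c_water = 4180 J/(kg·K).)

Setting the total heat transfer to zero:
m×840×(15.3 − 155) + 1.07×4180×(15.3 − 9.44) = 0
-117348 m = -26209
m = -26209/-117348 ≈ 0.2233 kg

m ≈ 0.223 kg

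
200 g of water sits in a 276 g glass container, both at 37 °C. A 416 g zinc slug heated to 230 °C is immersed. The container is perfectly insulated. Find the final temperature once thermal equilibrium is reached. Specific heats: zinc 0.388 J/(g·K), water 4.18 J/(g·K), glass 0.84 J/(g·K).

T_f = Σ m_i c_i T_i / Σ m_i c_i:
T_f = (161.41×230 + 836×37 + 231.84×37) / (161.41 + 836 + 231.84)
    = 76634 / 1229.2 ≈ 62.34 °C

T_f ≈ 62.3 °C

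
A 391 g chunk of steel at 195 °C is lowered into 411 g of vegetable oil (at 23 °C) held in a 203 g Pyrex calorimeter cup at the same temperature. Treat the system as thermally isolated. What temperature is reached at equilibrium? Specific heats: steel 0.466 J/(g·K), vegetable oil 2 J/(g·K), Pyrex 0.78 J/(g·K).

Energy conservation, ΣQ = 0:
391·0.466·(T − 195) + 411·2·(T − 23) + 203·0.78·(T − 23) = 0
(182.21 + 822 + 158.34) T = 182.21·195 + 822·23 + 158.34·23
T = 58078 / 1162.5 = 50 °C

T_f ≈ 50.0 °C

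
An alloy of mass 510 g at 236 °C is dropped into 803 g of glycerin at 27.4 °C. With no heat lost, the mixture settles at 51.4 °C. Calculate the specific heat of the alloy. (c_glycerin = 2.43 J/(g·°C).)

c ≈ 0.497 J/(g·°C)

Let T be the final temperature. ΣQ_i = 0:
510×c×(51.4 − 236) + 803×2.43×(51.4 − 27.4) = 0
-94146 c = -46831
c = -46831/-94146 ≈ 0.4974 J/(g·°C)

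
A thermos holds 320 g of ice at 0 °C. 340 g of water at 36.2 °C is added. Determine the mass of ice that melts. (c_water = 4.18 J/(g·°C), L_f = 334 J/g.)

Cooling the water to 0 °C releases 340×4.18×36.2 = 51447 J.
To melt every bit of ice: 320×334 = 106880 J.
Since 51447 < 106880 J, not all the ice melts; equilibrium is at 0 °C.
m_melted×334 = 51447  ⇒  m_melted ≈ 154 g.

m_melted ≈ 154 g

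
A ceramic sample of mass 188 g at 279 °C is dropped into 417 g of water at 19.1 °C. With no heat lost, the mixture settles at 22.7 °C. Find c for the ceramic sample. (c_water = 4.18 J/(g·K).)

c ≈ 0.13 J/(g·K)

Net heat exchanged in the isolated system is zero:
188·c·(22.7 − 279) + 417·4.18·(22.7 − 19.1) = 0
-48184 c = -6275
c = -6275/-48184 ≈ 0.1302 J/(g·K)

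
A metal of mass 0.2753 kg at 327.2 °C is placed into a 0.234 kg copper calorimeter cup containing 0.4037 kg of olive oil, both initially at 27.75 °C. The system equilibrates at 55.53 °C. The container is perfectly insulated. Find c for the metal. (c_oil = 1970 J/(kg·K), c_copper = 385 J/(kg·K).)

c ≈ 329 J/(kg·K)

Let T be the final temperature. ΣQ_i = 0:
0.2753×c×(55.53 − 327.2) + 0.4037×1970×(55.53 − 27.75) + 0.234×385×(55.53 − 27.75) = 0
-74.79 c = -24596
c = -24596/-74.79 ≈ 328.9 J/(kg·K)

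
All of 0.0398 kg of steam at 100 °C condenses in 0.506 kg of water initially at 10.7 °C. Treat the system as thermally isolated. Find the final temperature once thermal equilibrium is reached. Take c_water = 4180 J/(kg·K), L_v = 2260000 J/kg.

Setting the total heat transfer to zero:
latent heat released on condensation: 0.0398·2260000 = 89948; condensate cools 100→T: 0.0398·4180·(T − 100) = 166.36(T − 100); original water: 2115.1(T − 10.7)
2281.4 T = 89948 + 16636 + 22631 = 129216
T ≈ 56.64 °C (< 100 °C, so full condensation is consistent).

T_f ≈ 56.6 °C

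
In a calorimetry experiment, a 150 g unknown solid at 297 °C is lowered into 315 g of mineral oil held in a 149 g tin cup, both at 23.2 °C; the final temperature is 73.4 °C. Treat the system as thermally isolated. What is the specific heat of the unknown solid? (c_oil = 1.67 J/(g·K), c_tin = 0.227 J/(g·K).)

Energy conservation, ΣQ = 0:
150×c×(73.4 − 297) + 315×1.67×(73.4 − 23.2) + 149×0.227×(73.4 − 23.2) = 0
-33540 c = -28106
c = -28106/-33540 ≈ 0.838 J/(g·K)

c ≈ 0.838 J/(g·K)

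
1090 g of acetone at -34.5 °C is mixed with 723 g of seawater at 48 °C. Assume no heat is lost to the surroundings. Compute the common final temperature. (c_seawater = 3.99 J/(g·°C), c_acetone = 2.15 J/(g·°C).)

T_f ≈ 11.0 °C

Set heat shed by the hot body equal to heat absorbed by the cold body:
723·3.99·(48 − T) = 1090·2.15·(T − (-34.5))
2884.8(48 − T) = 2343.5(T − (-34.5))
5228.3 T = 57618  ⇒  T ≈ 11.02 °C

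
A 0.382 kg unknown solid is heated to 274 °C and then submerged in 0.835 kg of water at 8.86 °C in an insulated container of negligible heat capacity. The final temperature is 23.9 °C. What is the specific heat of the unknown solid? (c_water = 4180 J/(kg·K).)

m_s c (T_s − T_f) = m_water c_water (T_f − T_0):
0.382·c·(274 − 23.9) = 0.835·4180·(23.9 − 8.86)
95.54 c = 52494  ⇒  c ≈ 549.5 J/(kg·K)

c ≈ 549 J/(kg·K)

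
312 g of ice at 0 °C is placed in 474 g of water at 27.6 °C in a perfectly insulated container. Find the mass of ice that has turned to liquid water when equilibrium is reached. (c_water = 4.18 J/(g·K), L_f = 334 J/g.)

Cooling the water to 0 °C releases 474×4.18×27.6 = 54684 J.
Melting all 312 g of ice would need 312×334 = 104208 J.
54684 J < 104208 J, so only part of the ice melts and the system sits at 0 °C.
m_melted×334 = 54684  ⇒  m_melted ≈ 163.7 g.

m_melted ≈ 164 g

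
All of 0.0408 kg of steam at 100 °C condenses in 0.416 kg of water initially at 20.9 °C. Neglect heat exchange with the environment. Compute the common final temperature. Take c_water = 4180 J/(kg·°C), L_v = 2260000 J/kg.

Conservation of energy gives ΣQ = 0:
latent heat released on condensation: 0.0408·2260000 = 92208
  condensate cools 100→T: 0.0408·4180·(T − 100) = 170.54(T − 100)
  water warms: 0.416·4180·(T − 20.9) = 1738.9(T − 20.9)
1909.4 T = 92208 + 17054 + 36343 = 145605
T ≈ 76.26 °C, under the boiling point, so the assumption holds.

T_f ≈ 76.3 °C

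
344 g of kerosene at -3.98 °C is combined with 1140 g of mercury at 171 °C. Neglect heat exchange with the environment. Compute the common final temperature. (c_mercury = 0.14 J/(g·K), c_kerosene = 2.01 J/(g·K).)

Energy conservation, ΣQ = 0:
1140*0.14*(T − 171) + 344*2.01*(T − (-3.98)) = 0
159.6(T − 171) + 691.44(T − (-3.98)) = 0
(159.6 + 691.44) T = 159.6*171 + 691.44*(-3.98)
T ≈ 28.83 °C

T_f ≈ 28.8 °C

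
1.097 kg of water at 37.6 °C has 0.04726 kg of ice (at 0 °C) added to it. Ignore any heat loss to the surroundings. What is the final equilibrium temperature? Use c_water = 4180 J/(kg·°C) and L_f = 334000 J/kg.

T_f ≈ 32.7 °C

Energy balance with sensible and latent terms:
latent heat to melt: 0.04726·334000 = 15785; meltwater 0→T: 0.04726·4180·T = 197.55 T; water cools: 1.097·4180·(T − 37.6) = 4585.5(T − 37.6)
4783 T = 172413 − 15785 = 156628
T ≈ 32.75 °C — above 0 °C, consistent with complete melting.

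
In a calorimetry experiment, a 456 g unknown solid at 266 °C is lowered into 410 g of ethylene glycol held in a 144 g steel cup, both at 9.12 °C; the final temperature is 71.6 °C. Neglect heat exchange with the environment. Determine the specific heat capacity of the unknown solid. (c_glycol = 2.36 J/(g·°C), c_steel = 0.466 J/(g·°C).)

Heat gained plus heat lost sum to zero:
456×c×(71.6 − 266) + 410×2.36×(71.6 − 9.12) + 144×0.466×(71.6 − 9.12) = 0
-88646 c = -64648
c = -64648/-88646 ≈ 0.7293 J/(g·°C)

c ≈ 0.729 J/(g·°C)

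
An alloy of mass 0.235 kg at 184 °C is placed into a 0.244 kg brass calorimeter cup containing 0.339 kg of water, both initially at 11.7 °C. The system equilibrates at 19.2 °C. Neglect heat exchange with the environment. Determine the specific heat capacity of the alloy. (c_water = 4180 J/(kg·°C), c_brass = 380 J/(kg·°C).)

Net heat exchanged in the isolated system is zero:
0.235·c·(19.2 − 184) + 0.339·4180·(19.2 − 11.7) + 0.244·380·(19.2 − 11.7) = 0
-38.73 c = -11323
c = -11323/-38.73 ≈ 292.4 J/(kg·°C)

c ≈ 292 J/(kg·°C)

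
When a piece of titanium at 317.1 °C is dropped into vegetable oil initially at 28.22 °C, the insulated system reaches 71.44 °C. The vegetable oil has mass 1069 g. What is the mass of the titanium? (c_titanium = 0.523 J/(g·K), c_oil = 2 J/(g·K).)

|Q_titanium| = |Q_oil|:
m×0.523×(317.1 − 71.44) = 1069×2×(71.44 − 28.22)
128.48 m = 92404  ⇒  m ≈ 719.2 g

m ≈ 719 g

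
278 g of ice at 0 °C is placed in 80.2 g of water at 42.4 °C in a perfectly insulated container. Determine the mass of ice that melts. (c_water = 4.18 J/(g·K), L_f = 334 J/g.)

m_melted ≈ 42.6 g

Cooling the water to 0 °C releases 80.2·4.18·42.4 = 14214 J.
To melt every bit of ice: 278·334 = 92852 J.
Since 14214 < 92852 J, not all the ice melts; equilibrium is at 0 °C.
Mass melted = 14214/334 ≈ 42.56 g.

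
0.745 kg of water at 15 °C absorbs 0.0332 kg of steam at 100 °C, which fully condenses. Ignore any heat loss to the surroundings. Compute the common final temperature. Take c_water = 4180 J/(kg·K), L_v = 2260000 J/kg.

T_f ≈ 41.7 °C

Let T be the final temperature. ΣQ_i = 0:
steam→water at 100 °C releases m L_v = 0.0332·2260000 = 75032
  condensate cools 100→T: 0.0332·4180·(T − 100) = 138.78(T − 100)
  water warms: 0.745·4180·(T − 15) = 3114.1(T − 15)
3252.9 T = 75032 + 13878 + 46712 = 135621
T ≈ 41.69 °C, under the boiling point, so the assumption holds.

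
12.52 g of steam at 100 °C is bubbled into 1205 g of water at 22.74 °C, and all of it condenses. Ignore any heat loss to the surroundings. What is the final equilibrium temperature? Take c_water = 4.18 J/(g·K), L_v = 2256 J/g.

Energy balance with sensible and latent terms:
condense steam: −12.52·2256 = −28245; condensed water 100 °C→T: 52.33(T − 100); water warms: 1205·4.18·(T − 22.74) = 5036.9(T − 22.74)
5089.2 T = 28245 + 5233.4 + 114539 = 148018
T ≈ 29.08 °C (< 100 °C, so full condensation is consistent).

T_f ≈ 29.1 °C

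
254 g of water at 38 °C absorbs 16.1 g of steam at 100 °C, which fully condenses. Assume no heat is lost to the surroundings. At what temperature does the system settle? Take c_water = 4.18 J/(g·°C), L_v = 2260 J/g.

Let T be the final temperature. ΣQ_i = 0:
condense steam: −16.1·2260 = −36386
  condensed water 100 °C→T: 67.3(T − 100)
  original water: 1061.7(T − 38)
1129 T = 36386 + 6729.8 + 40345 = 83461
T ≈ 73.92 °C, under the boiling point, so the assumption holds.

T_f ≈ 73.9 °C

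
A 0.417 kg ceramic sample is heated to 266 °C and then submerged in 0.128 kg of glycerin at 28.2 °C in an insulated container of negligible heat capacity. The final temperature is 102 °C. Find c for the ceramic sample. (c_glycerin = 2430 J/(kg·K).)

c ≈ 336 J/(kg·K)

Net heat exchanged in the isolated system is zero:
0.417×c×(102 − 266) + 0.128×2430×(102 − 28.2) = 0
-68.39 c = -22955
c = -22955/-68.39 ≈ 335.7 J/(kg·K)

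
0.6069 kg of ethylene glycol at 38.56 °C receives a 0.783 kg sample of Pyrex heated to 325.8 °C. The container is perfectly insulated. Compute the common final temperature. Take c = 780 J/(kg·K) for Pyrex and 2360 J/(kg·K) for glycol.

T_f ≈ 124.4 °C

Net heat exchanged in the isolated system is zero:
0.783*780*(T − 325.8) + 0.6069*2360*(T − 38.56) = 0
(610.74 + 1432.3) T = 610.74*325.8 + 1432.3*38.56
T ≈ 124.43 °C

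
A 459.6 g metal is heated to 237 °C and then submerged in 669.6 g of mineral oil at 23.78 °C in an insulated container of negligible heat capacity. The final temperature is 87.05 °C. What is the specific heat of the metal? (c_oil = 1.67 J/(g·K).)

Conservation of energy gives ΣQ = 0:
459.6×c×(87.05 − 237) + 669.6×1.67×(87.05 − 23.78) = 0
-68917 c = -70751
c = -70751/-68917 ≈ 1.027 J/(g·K)

c ≈ 1.03 J/(g·K)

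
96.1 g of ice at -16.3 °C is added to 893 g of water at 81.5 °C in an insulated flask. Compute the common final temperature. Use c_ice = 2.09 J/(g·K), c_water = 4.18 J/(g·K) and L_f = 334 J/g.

T_f ≈ 65.0 °C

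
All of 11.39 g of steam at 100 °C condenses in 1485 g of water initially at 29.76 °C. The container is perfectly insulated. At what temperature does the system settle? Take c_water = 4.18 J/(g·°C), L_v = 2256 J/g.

T_f ≈ 34.4 °C

Setting the total heat transfer to zero:
latent heat released on condensation: 11.39×2256 = 25696
  condensate cools 100→T: 11.39×4.18×(T − 100) = 47.61(T − 100)
  original water: 6207.3(T − 29.76)
6254.9 T = 25696 + 4761 + 184729 = 215186
T ≈ 34.40 °C (< 100 °C, so full condensation is consistent).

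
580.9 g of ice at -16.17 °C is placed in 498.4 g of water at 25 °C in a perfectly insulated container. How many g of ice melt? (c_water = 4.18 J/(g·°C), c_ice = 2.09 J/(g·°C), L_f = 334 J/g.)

m_melted ≈ 97.2 g

Cooling the water to 0 °C releases 498.4·4.18·25 = 52083 J.
Warming the ice to 0 °C takes 580.9·2.09·16.17 = 19632 J, leaving 32451 J for melting.
To melt every bit of ice: 580.9·334 = 194021 J.
Since 32451 < 194021 J, not all the ice melts; equilibrium is at 0 °C.
m_melted·334 = 32451  ⇒  m_melted ≈ 97.16 g.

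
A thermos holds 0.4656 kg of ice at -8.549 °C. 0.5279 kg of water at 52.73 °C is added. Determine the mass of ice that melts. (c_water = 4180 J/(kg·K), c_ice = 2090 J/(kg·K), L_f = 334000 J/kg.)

m_melted ≈ 0.323 kg

Water can give up m c ΔT = 0.5279×4180×52.73 = 116355 J before reaching 0 °C.
Warming the ice to 0 °C takes 0.4656×2090×8.549 = 8319.1 J, leaving 108036 J for melting.
To melt every bit of ice: 0.4656×334000 = 155510 J.
That's not enough to melt it all — equilibrium is at 0 °C with ice remaining.
m_melt = 108036 / L_f = 0.3235 kg.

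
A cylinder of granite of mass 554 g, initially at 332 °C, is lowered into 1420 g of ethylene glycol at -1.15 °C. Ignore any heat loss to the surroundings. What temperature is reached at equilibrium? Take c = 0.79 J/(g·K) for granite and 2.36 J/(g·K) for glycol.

T_f ≈ 37.3 °C

|Q_granite| = |Q_glycol|:
554·0.79·(332 − T) = 1420·2.36·(T − (-1.15))
437.66(332 − T) = 3351.2(T − (-1.15))
3788.9 T = 141449  ⇒  T ≈ 37.33 °C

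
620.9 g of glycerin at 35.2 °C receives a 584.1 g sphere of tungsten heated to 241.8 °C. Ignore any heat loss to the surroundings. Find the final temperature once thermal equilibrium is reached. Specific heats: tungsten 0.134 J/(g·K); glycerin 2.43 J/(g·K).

T_f ≈ 45.4 °C

Conservation of energy gives ΣQ = 0:
584.1·0.134·(T − 241.8) + 620.9·2.43·(T − 35.2) = 0
1587.1 T = 72035
T ≈ 45.39 °C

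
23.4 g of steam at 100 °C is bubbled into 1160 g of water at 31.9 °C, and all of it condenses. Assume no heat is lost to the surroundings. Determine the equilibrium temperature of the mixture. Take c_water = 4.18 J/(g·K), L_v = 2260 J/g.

Sum of m c ΔT and latent-heat terms is zero:
condense steam: −23.4·2260 = −52884; condensate cools 100→T: 23.4·4.18·(T − 100) = 97.81(T − 100); original water: 4848.8(T − 31.9)
4946.6 T = 52884 + 9781.2 + 154677 = 217342
T ≈ 43.94 °C (< 100 °C, so full condensation is consistent).

T_f ≈ 43.9 °C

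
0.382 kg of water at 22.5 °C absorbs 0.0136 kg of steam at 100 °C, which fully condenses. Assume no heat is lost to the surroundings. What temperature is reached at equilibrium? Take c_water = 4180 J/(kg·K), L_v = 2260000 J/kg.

T_f ≈ 43.8 °C

Net heat exchanged in the isolated system is zero:
latent heat released on condensation: 0.0136·2260000 = 30736
  condensate cools 100→T: 0.0136·4180·(T − 100) = 56.85(T − 100)
  original water: 1596.8(T − 22.5)
1653.6 T = 30736 + 5684.8 + 35927 = 72348
T ≈ 43.75 °C — below 100 °C, confirming all the steam condensed.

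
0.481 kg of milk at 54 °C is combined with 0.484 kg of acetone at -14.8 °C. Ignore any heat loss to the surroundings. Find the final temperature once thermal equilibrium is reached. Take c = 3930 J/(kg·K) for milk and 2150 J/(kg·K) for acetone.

T_f ≈ 29.6 °C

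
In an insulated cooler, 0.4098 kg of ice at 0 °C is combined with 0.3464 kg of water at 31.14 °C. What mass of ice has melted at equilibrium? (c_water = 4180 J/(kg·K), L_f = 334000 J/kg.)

m_melted ≈ 0.135 kg

Water can give up m c ΔT = 0.3464·4180·31.14 = 45089 J before reaching 0 °C.
To melt every bit of ice: 0.4098·334000 = 136873 J.
Since 45089 < 136873 J, not all the ice melts; equilibrium is at 0 °C.
m_melt = 45089 / L_f = 0.135 kg.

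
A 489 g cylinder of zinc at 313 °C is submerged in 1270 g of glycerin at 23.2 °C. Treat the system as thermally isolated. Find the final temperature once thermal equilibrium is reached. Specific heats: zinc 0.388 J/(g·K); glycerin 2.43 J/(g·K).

T_f ≈ 40.0 °C

|Q_zinc| = |Q_glycerin|:
489×0.388×(313 − T) = 1270×2.43×(T − 23.2)
189.73(313 − T) = 3086.1(T − 23.2)
3275.8 T = 130984  ⇒  T ≈ 39.98 °C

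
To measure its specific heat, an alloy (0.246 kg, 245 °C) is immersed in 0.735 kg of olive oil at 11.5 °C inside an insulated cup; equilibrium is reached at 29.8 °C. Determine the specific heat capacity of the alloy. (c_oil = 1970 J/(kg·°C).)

c ≈ 501 J/(kg·°C)

Taking heat into each body as positive, Σ m c ΔT = 0:
0.246×c×(29.8 − 245) + 0.735×1970×(29.8 − 11.5) = 0
-52.94 c = -26497
c = -26497/-52.94 ≈ 500.5 J/(kg·°C)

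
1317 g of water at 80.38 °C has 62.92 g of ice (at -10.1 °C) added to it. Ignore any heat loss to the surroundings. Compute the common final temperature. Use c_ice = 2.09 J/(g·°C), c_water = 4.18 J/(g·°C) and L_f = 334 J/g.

T_f ≈ 72.8 °C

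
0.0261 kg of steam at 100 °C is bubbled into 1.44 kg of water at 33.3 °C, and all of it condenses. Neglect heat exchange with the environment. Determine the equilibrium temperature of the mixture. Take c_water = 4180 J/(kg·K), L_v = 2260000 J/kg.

Heat gained plus heat lost sum to zero:
condense steam: −0.0261·2260000 = −58986
  condensed water 100 °C→T: 109.1(T − 100)
  water warms: 1.44·4180·(T − 33.3) = 6019.2(T − 33.3)
6128.3 T = 58986 + 10910 + 200439 = 270335
T ≈ 44.11 °C — below 100 °C, confirming all the steam condensed.

T_f ≈ 44.1 °C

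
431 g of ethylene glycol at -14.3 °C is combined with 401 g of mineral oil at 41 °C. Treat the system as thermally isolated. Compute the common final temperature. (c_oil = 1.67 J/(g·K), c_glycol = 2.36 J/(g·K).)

|Q_oil| = |Q_glycol|:
401·1.67·(41 − T) = 431·2.36·(T − (-14.3))
669.67(41 − T) = 1017.2(T − (-14.3))
1686.8 T = 12911  ⇒  T ≈ 7.65 °C

T_f ≈ 7.7 °C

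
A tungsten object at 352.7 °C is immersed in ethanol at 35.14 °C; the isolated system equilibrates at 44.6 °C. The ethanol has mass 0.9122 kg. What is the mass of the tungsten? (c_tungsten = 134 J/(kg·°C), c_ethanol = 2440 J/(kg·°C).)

Heat lost by the tungsten = heat gained by the ethanol:
m×134×(352.7 − 44.6) = 0.9122×2440×(44.6 − 35.14)
41285 m = 21056  ⇒  m ≈ 0.51 kg

m ≈ 0.51 kg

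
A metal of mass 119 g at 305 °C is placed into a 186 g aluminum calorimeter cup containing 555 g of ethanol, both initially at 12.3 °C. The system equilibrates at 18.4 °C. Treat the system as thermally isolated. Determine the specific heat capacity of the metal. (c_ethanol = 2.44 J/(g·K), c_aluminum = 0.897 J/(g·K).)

c ≈ 0.272 J/(g·K)

Taking heat into each body as positive, Σ m c ΔT = 0:
119×c×(18.4 − 305) + 555×2.44×(18.4 − 12.3) + 186×0.897×(18.4 − 12.3) = 0
-34105 c = -9278.4
c = -9278.4/-34105 ≈ 0.272 J/(g·K)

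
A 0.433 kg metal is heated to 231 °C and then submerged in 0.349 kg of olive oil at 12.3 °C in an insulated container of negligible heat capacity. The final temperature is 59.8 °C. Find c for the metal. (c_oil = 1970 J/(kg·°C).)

Energy conservation, ΣQ = 0:
0.433×c×(59.8 − 231) + 0.349×1970×(59.8 − 12.3) = 0
-74.13 c = -32658
c = -32658/-74.13 ≈ 440.5 J/(kg·°C)

c ≈ 441 J/(kg·°C)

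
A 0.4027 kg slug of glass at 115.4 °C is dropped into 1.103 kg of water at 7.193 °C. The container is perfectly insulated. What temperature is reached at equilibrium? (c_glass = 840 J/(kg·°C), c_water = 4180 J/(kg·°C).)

T_f ≈ 14.6 °C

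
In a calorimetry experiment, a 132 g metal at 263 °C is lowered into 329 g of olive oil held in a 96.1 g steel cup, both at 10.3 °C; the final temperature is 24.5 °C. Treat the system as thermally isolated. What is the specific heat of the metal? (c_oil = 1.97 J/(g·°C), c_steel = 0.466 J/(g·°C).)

c ≈ 0.313 J/(g·°C)

Energy conservation, ΣQ = 0:
132·c·(24.5 − 263) + 329·1.97·(24.5 − 10.3) + 96.1·0.466·(24.5 − 10.3) = 0
-31482 c = -9839.4
c = -9839.4/-31482 ≈ 0.3125 J/(g·°C)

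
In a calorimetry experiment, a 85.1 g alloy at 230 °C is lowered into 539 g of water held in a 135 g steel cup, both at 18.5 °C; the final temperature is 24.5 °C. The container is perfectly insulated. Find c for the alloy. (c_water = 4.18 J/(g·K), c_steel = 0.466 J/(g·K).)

Taking heat into each body as positive, Σ m c ΔT = 0:
85.1·c·(24.5 − 230) + 539·4.18·(24.5 − 18.5) + 135·0.466·(24.5 − 18.5) = 0
-17488 c = -13896
c = -13896/-17488 ≈ 0.7946 J/(g·K)

c ≈ 0.795 J/(g·K)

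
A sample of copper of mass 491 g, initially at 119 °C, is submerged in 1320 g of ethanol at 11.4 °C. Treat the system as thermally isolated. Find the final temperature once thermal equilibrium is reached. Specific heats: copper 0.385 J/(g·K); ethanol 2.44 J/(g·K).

T_f ≈ 17.4 °C

Net heat exchanged in the isolated system is zero:
491*0.385*(T − 119) + 1320*2.44*(T − 11.4) = 0
189.03(T − 119) + 3220.8(T − 11.4) = 0
3409.8 T = 59212
T = 59212/3409.8 ≈ 17.37 °C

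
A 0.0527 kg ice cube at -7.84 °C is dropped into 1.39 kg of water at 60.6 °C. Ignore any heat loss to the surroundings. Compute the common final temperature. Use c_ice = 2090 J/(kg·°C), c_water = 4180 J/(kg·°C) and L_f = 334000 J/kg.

T_f ≈ 55.3 °C

Energy conservation, ΣQ = 0:
ice -7.84→0 °C: 0.0527×2090×7.84 = 863.52
  latent heat to melt: 0.0527×334000 = 17602
  meltwater 0→T: 0.0527×4180×T = 220.29 T
  water cools: 1.39×4180×(T − 60.6) = 5810.2(T − 60.6)
6030.5 T = 352098 − 18465 = 333633
T ≈ 55.32 °C — above 0 °C, consistent with complete melting.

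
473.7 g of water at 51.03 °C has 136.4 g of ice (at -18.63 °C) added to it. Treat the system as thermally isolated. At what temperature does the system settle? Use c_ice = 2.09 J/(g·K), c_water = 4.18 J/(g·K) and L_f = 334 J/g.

T_f ≈ 19.7 °C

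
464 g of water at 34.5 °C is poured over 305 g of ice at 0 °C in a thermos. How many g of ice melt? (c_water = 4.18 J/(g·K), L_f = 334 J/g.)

m_melted ≈ 200 g

Cooling the water to 0 °C releases 464×4.18×34.5 = 66913 J.
To melt every bit of ice: 305×334 = 101870 J.
Since 66913 < 101870 J, not all the ice melts; equilibrium is at 0 °C.
m_melted×334 = 66913  ⇒  m_melted ≈ 200.3 g.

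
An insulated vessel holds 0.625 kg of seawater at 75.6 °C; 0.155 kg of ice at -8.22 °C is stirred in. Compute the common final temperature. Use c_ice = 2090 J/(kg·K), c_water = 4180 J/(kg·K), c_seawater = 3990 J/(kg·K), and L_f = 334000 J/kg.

T_f ≈ 42.7 °C

Let T be the final temperature. ΣQ_i = 0:
ice -8.22→0 °C: 0.155×2090×8.22 = 2662.9
  melt ice: 0.155×334000 = 51770
  warm the meltwater: 647.9 T
  seawater: 2493.8(T − 75.6)
3141.7 T = 188528 − 54433 = 134095
T ≈ 42.68 °C (positive, so assuming full melt was valid).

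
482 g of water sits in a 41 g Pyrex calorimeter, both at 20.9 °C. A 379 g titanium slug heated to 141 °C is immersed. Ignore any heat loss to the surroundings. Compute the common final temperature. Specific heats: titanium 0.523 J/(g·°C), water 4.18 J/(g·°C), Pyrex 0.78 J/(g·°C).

T_f ≈ 31.5 °C

T_f is the heat-capacity-weighted average of the initial temperatures:
T_f = (198.22*141 + 2014.8*20.9 + 31.98*20.9) / (198.22 + 2014.8 + 31.98)
    = 70725 / 2245 ≈ 31.50 °C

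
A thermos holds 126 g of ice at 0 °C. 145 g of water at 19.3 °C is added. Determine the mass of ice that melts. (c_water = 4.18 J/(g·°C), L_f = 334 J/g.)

m_melted ≈ 35 g

Heat available from the water dropping to 0 °C: 145·4.18·19.3 = 11698 J.
Melting all 126 g of ice would need 126·334 = 42084 J.
11698 J < 42084 J, so only part of the ice melts and the system sits at 0 °C.
Mass melted = 11698/334 ≈ 35.02 g.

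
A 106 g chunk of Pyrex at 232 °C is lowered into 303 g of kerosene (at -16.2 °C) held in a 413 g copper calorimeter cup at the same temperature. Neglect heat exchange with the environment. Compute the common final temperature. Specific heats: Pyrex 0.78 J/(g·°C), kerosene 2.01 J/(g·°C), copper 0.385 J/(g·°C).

T_f ≈ 7.9 °C

Net heat exchanged in the isolated system is zero:
106×0.78×(T − 232) + 303×2.01×(T − (-16.2)) + 413×0.385×(T − (-16.2)) = 0
850.71 T = 6739.6
T = 6739.6/850.71 ≈ 7.92 °C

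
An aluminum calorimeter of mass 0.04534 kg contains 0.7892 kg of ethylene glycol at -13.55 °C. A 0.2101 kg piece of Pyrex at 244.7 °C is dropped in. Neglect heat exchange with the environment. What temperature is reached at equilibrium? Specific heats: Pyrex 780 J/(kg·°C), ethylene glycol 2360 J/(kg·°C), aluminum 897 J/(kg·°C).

T_f ≈ 6.9 °C

With ΣQ=0 the equilibrium temperature is the m·c-weighted mean:
T_f = (163.88·244.7 + 1862.5·(-13.55) + 40.67·(-13.55)) / (163.88 + 1862.5 + 40.67)
    = 14313 / 2067.1 ≈ 6.92 °C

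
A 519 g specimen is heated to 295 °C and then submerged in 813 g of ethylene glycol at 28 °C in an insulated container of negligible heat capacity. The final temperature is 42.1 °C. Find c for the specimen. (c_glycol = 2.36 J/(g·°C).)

Heat lost by the specimen = heat gained by the glycol:
519×c×(295 − 42.1) = 813×2.36×(42.1 − 28)
131255 c = 27053  ⇒  c ≈ 0.2061 J/(g·°C)

c ≈ 0.206 J/(g·°C)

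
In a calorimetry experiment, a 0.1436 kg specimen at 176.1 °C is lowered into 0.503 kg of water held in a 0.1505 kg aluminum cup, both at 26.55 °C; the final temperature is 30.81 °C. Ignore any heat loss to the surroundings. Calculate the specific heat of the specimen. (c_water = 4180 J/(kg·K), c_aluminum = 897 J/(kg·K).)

c ≈ 457 J/(kg·K)

Heat gained plus heat lost sum to zero:
0.1436×c×(30.81 − 176.1) + 0.503×4180×(30.81 − 26.55) + 0.1505×897×(30.81 − 26.55) = 0
-20.86 c = -9531.9
c = -9531.9/-20.86 ≈ 456.9 J/(kg·K)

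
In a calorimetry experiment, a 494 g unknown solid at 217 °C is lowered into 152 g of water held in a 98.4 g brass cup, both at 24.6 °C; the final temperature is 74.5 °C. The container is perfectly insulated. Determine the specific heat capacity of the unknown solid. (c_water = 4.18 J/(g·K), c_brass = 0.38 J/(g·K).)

Taking heat into each body as positive, Σ m c ΔT = 0:
494×c×(74.5 − 217) + 152×4.18×(74.5 − 24.6) + 98.4×0.38×(74.5 − 24.6) = 0
-70395 c = -33570
c = -33570/-70395 ≈ 0.4769 J/(g·K)

c ≈ 0.477 J/(g·K)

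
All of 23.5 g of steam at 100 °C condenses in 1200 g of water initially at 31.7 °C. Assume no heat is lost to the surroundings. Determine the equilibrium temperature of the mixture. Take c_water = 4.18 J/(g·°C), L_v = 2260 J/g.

Energy balance with sensible and latent terms:
latent heat released on condensation: 23.5×2260 = 53110
  condensate cools 100→T: 23.5×4.18×(T − 100) = 98.23(T − 100)
  water warms: 1200×4.18×(T − 31.7) = 5016(T − 31.7)
5114.2 T = 53110 + 9823 + 159007 = 221940
T ≈ 43.40 °C — below 100 °C, confirming all the steam condensed.

T_f ≈ 43.4 °C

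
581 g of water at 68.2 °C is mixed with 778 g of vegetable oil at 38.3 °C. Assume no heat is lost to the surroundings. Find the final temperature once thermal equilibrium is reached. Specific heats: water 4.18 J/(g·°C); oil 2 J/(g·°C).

Heat gained plus heat lost sum to zero:
581·4.18·(T − 68.2) + 778·2·(T − 38.3) = 0
2428.6(T − 68.2) + 1556(T − 38.3) = 0
3984.6 T = 225224
T ≈ 56.52 °C

T_f ≈ 56.5 °C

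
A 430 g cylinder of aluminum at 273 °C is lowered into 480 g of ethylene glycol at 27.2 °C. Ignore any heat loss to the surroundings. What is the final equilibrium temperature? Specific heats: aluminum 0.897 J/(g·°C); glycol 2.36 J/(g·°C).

Heat gained plus heat lost sum to zero:
430·0.897·(T − 273) + 480·2.36·(T − 27.2) = 0
1518.5 T = 136111
T = 136111 / 1518.5 = 89.6 °C

T_f ≈ 89.6 °C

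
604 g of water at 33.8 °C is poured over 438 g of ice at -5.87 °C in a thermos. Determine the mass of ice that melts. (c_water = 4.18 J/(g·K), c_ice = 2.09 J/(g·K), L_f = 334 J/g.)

m_melted ≈ 239 g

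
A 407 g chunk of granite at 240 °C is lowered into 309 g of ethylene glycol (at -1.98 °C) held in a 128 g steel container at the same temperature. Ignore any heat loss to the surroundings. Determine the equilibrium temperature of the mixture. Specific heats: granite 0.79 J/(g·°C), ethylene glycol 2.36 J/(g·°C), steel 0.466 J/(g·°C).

T_f is the heat-capacity-weighted average of the initial temperatures:
T_f = (321.53·240 + 729.24·(-1.98) + 59.65·(-1.98)) / (321.53 + 729.24 + 59.65)
    = 75605 / 1110.4 ≈ 68.09 °C

T_f ≈ 68.1 °C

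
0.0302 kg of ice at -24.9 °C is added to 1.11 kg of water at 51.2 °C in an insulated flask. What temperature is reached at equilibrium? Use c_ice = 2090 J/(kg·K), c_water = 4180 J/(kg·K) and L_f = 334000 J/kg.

T_f ≈ 47.4 °C

Let T be the final temperature. ΣQ_i = 0:
warm ice to 0 °C: 0.0302·2090·(0 − (-24.9)) = 1571.6
  latent heat to melt: 0.0302·334000 = 10087
  meltwater 0→T: 0.0302·4180·T = 126.24 T
  water cools: 1.11·4180·(T − 51.2) = 4639.8(T − 51.2)
4766 T = 237558 − 11658 = 225899
T ≈ 47.40 °C — above 0 °C, consistent with complete melting.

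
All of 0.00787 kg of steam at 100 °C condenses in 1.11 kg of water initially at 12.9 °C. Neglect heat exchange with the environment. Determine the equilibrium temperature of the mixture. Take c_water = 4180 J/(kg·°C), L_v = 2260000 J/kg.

T_f ≈ 17.3 °C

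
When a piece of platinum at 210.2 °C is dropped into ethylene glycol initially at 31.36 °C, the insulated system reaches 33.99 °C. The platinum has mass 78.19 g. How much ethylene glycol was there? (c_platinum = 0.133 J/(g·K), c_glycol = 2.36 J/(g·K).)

m ≈ 295 g

Heat lost by the platinum = heat gained by the glycol:
78.19·0.133·(210.2 − 33.99) = m·2.36·(33.99 − 31.36)
6.207 m = 1832.5  ⇒  m ≈ 295.2 g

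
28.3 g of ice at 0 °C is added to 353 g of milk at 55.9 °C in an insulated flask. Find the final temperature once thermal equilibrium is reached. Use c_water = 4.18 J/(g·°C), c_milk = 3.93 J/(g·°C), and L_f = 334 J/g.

T_f ≈ 45.2 °C

Sum of m c ΔT and latent-heat terms is zero:
latent heat to melt: 28.3×334 = 9452.2
  warm the meltwater: 118.29 T
  milk: 1387.3(T − 55.9)
1505.6 T = 77550 − 9452.2 = 68097
T ≈ 45.23 °C (positive, so assuming full melt was valid).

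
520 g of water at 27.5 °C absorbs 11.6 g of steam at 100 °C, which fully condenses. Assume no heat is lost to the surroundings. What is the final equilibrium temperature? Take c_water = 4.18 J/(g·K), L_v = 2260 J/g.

T_f ≈ 40.9 °C

Energy balance with sensible and latent terms:
latent heat released on condensation: 11.6×2260 = 26216; condensed water 100 °C→T: 48.49(T − 100); water warms: 520×4.18×(T − 27.5) = 2173.6(T − 27.5)
2222.1 T = 26216 + 4848.8 + 59774 = 90839
T ≈ 40.88 °C (< 100 °C, so full condensation is consistent).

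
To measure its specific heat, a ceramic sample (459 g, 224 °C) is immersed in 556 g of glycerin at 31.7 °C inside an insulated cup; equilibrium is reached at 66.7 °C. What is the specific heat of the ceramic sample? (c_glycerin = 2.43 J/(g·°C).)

c ≈ 0.655 J/(g·°C)

m_s c (T_s − T_f) = m_glycerin c_glycerin (T_f − T_0):
459·c·(224 − 66.7) = 556·2.43·(66.7 − 31.7)
72201 c = 47288  ⇒  c ≈ 0.6549 J/(g·°C)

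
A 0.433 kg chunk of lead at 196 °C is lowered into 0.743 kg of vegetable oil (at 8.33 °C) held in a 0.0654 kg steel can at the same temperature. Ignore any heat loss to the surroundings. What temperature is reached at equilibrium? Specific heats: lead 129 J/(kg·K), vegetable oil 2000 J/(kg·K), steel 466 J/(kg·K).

Let T be the final temperature. ΣQ_i = 0:
0.433·129·(T − 196) + 0.743·2000·(T − 8.33) + 0.0654·466·(T − 8.33) = 0
55.86(T − 196) + 1486(T − 8.33) + 30.48(T − 8.33) = 0
1572.3 T = 23580
T = 23580/1572.3 ≈ 15.00 °C

T_f ≈ 15.0 °C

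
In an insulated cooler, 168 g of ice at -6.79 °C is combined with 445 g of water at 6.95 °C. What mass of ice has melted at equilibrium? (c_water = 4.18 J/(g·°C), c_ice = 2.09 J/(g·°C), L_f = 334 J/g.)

m_melted ≈ 31.6 g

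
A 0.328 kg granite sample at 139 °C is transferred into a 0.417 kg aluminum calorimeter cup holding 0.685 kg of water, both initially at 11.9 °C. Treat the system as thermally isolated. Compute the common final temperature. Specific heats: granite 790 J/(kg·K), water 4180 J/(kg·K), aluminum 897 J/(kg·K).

T_f ≈ 21.3 °C

Net heat exchanged in the isolated system is zero:
0.328×790×(T − 139) + 0.685×4180×(T − 11.9) + 0.417×897×(T − 11.9) = 0
(259.12 + 2863.3 + 374.05) T = 259.12×139 + 2863.3×11.9 + 374.05×11.9
T = 74542/3496.5 ≈ 21.32 °C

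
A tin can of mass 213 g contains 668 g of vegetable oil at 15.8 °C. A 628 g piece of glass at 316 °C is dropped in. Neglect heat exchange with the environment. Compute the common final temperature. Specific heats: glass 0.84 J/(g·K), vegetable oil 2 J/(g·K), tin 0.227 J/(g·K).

Setting the total heat transfer to zero:
628·0.84·(T − 316) + 668·2·(T − 15.8) + 213·0.227·(T − 15.8) = 0
1911.9 T = 188569
T = 188569 / 1911.9 = 98.6 °C

T_f ≈ 98.6 °C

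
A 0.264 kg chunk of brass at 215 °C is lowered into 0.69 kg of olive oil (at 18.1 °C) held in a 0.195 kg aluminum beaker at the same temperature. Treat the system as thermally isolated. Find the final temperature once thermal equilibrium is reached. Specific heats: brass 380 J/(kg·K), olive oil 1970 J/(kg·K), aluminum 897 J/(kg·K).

T_f ≈ 30.2 °C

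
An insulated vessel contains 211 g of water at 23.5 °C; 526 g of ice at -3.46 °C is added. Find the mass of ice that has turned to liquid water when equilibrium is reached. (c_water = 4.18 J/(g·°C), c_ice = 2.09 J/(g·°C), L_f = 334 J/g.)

Water can give up m c ΔT = 211·4.18·23.5 = 20727 J before reaching 0 °C.
Of that, 526·2.09·3.46 = 3803.7 J goes to bring the ice to 0 °C, leaving 16923 J.
Melting all 526 g of ice would need 526·334 = 175684 J.
Since 16923 < 175684 J, not all the ice melts; equilibrium is at 0 °C.
Mass melted = 16923/334 ≈ 50.67 g.

m_melted ≈ 50.7 g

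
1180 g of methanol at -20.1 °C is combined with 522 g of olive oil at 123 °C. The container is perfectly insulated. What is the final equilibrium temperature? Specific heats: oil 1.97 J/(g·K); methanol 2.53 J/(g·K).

T_f = Σ m_i c_i T_i / Σ m_i c_i:
T_f = (1028.3*123 + 2985.4*(-20.1)) / (1028.3 + 2985.4)
    = 66479 / 4013.7 ≈ 16.56 °C

T_f ≈ 16.6 °C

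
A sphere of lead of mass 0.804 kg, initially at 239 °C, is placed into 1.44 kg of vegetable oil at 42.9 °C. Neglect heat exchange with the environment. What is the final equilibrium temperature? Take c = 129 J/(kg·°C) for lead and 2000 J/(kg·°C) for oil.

T_f ≈ 49.7 °C

Heat gained plus heat lost sum to zero:
0.804*129*(T − 239) + 1.44*2000*(T − 42.9) = 0
(103.72 + 2880) T = 103.72*239 + 2880*42.9
T = 148340/2983.7 ≈ 49.72 °C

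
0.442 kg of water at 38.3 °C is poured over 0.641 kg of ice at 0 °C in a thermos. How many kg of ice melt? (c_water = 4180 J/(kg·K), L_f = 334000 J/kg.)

Cooling the water to 0 °C releases 0.442·4180·38.3 = 70762 J.
To melt every bit of ice: 0.641·334000 = 214094 J.
That's not enough to melt it all — equilibrium is at 0 °C with ice remaining.
m_melted·334000 = 70762  ⇒  m_melted ≈ 0.2119 kg.

m_melted ≈ 0.212 kg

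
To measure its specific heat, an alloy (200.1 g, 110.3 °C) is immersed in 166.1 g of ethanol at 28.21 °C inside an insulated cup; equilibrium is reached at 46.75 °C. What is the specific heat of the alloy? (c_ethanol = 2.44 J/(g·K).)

c ≈ 0.591 J/(g·K)

Setting the total heat transfer to zero:
200.1×c×(46.75 − 110.3) + 166.1×2.44×(46.75 − 28.21) = 0
-12716 c = -7514
c = -7514/-12716 ≈ 0.5909 J/(g·K)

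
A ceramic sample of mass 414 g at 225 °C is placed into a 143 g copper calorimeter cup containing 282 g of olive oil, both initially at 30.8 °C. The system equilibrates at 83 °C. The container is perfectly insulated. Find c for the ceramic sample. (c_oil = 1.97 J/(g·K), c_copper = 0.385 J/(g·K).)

Heat gained plus heat lost sum to zero:
414·c·(83 − 225) + 282·1.97·(83 − 30.8) + 143·0.385·(83 − 30.8) = 0
-58788 c = -31873
c = -31873/-58788 ≈ 0.5422 J/(g·K)

c ≈ 0.542 J/(g·K)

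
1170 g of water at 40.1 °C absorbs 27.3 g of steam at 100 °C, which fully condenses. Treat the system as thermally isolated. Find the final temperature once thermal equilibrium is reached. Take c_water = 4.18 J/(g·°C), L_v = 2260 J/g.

T_f ≈ 53.8 °C

Taking heat into each body as positive, Σ m c ΔT = 0:
condense steam: −27.3·2260 = −61698; condensate cools 100→T: 27.3·4.18·(T − 100) = 114.11(T − 100); water warms: 1170·4.18·(T − 40.1) = 4890.6(T − 40.1)
5004.7 T = 61698 + 11411 + 196113 = 269222
T ≈ 53.79 °C (< 100 °C, so full condensation is consistent).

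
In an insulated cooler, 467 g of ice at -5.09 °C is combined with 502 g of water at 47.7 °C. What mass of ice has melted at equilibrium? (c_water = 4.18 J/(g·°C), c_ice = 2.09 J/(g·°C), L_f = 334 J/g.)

m_melted ≈ 285 g

Water can give up m c ΔT = 502·4.18·47.7 = 100092 J before reaching 0 °C.
Of that, 467·2.09·5.09 = 4968 J goes to bring the ice to 0 °C, leaving 95124 J.
Melting all 467 g of ice would need 467·334 = 155978 J.
Since 95124 < 155978 J, not all the ice melts; equilibrium is at 0 °C.
m_melted·334 = 95124  ⇒  m_melted ≈ 284.8 g.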